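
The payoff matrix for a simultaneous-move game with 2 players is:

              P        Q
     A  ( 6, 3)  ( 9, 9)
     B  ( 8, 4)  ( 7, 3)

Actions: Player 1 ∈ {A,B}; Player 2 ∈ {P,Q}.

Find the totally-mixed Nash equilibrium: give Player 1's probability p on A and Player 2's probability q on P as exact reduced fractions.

P1 indiff ⇒ q·6+(1-q)·9 = q·8+(1-q)·7 ⇒ q(-2) = (1-q)(-2) ⇒ q = 1/2
P2 indiff ⇒ p·3+(1-p)·4 = p·9+(1-p)·3 ⇒ p(-6) = (1-p)(-1) ⇒ p = 1/7

p=1/7, q=1/2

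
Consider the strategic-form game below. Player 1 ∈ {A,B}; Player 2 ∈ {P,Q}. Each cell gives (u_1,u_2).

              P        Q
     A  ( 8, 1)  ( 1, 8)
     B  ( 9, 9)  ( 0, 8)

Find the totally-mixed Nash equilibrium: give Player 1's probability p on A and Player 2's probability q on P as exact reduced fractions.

(p,q) = (1/8, 1/2)

P1 indiff ⇒ q·8+(1-q)·1 = q·9+(1-q)·0 ⇒ q(-1) = (1-q)(-1) ⇒ q = 1/2
P2 indiff ⇒ p·1+(1-p)·9 = p·8+(1-p)·8 ⇒ p(-7) = (1-p)(-1) ⇒ p = 1/8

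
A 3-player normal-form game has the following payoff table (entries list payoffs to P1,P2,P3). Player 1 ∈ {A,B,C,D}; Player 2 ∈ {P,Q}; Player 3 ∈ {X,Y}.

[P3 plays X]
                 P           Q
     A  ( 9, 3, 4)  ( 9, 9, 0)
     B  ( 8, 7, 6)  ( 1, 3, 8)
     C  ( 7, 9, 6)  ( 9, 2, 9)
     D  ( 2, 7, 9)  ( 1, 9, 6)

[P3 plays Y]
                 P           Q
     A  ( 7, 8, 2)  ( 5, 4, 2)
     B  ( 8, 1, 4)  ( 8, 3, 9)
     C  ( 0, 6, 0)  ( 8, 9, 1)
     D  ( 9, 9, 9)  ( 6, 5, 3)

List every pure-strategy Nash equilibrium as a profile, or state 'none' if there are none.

PSNE = {(B,Q,Y), (D,P,Y)}

(A,P,X): not NE [P2→Q gives 9>3]
(A,P,Y): not NE [P1→D gives 9>7; P3→X gives 4>2]
(A,Q,X): not NE [P3→Y gives 2>0]
(A,Q,Y): not NE [P1→C gives 8>5; P2→P gives 8>4]
(B,P,X): not NE [P1→A gives 9>8]
(B,P,Y): not NE [P1→D gives 9>8; P2→Q gives 3>1; P3→X gives 6>4]
(B,Q,X): not NE [P1→C gives 9>1; P2→P gives 7>3; P3→Y gives 9>8]
(B,Q,Y): NE
(C,P,X): not NE [P1→A gives 9>7]
(C,P,Y): not NE [P1→D gives 9>0; P2→Q gives 9>6; P3→X gives 6>0]
(C,Q,X): not NE [P2→P gives 9>2]
(C,Q,Y): not NE [P3→X gives 9>1]
(D,P,X): not NE [P1→A gives 9>2; P2→Q gives 9>7]
(D,P,Y): NE
(D,Q,X): not NE [P1→C gives 9>1]
(D,Q,Y): not NE [P1→C gives 8>6; P2→P gives 9>5; P3→X gives 6>3]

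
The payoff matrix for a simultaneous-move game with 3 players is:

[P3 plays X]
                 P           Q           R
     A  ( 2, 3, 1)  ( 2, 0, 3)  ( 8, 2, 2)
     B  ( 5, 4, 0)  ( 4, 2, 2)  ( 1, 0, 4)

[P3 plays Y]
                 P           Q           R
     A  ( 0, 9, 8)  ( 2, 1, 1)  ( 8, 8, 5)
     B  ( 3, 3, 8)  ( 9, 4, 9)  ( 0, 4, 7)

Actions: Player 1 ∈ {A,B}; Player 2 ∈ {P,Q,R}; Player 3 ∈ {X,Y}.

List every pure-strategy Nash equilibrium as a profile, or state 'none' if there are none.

Nash profiles: (B,Q,Y)

(A,P,X): not NE [P1→B gives 5>2; P3→Y gives 8>1]
(A,P,Y): not NE [P1→B gives 3>0]
(A,Q,X): not NE [P1→B gives 4>2; P2→P gives 3>0]
(A,Q,Y): not NE [P1→B gives 9>2; P2→P gives 9>1; P3→X gives 3>1]
(A,R,X): not NE [P2→P gives 3>2; P3→Y gives 5>2]
(A,R,Y): not NE [P2→P gives 9>8]
(B,P,X): not NE [P3→Y gives 8>0]
(B,P,Y): not NE [P2→R gives 4>3]
(B,Q,X): not NE [P2→P gives 4>2; P3→Y gives 9>2]
(B,Q,Y): NE
(B,R,X): not NE [P1→A gives 8>1; P2→P gives 4>0; P3→Y gives 7>4]
(B,R,Y): not NE [P1→A gives 8>0]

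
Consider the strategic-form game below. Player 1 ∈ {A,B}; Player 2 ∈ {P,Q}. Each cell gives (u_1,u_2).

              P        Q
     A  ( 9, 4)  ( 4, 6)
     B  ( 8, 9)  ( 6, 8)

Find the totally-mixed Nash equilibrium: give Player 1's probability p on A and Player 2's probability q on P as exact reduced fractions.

p=1/3, q=2/3

P1 indiff ⇒ q·9+(1-q)·4 = q·8+(1-q)·6 ⇒ q(1) = (1-q)(2) ⇒ q = 2/3
P2 indiff ⇒ p·4+(1-p)·9 = p·6+(1-p)·8 ⇒ p(-2) = (1-p)(-1) ⇒ p = 1/3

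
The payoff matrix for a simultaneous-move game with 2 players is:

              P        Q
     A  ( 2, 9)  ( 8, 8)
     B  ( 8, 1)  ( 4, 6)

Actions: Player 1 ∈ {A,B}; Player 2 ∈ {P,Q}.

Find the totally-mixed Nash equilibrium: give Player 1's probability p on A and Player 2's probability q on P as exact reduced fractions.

P1 indiff ⇒ q·2+(1-q)·8 = q·8+(1-q)·4 ⇒ q(-6) = (1-q)(-4) ⇒ q = 2/5
P2 indiff ⇒ p·9+(1-p)·1 = p·8+(1-p)·6 ⇒ p(1) = (1-p)(5) ⇒ p = 5/6

(p,q) = (5/6, 2/5)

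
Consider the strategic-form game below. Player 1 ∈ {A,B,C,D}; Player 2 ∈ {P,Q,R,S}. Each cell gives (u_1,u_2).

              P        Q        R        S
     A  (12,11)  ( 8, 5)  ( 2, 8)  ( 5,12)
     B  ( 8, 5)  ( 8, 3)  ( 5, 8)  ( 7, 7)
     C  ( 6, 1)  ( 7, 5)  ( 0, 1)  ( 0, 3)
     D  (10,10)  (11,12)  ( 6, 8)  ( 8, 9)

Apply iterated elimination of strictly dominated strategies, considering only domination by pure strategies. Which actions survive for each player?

IESDS → P1:{A,D} P2:{P,Q,S}

P1 drop B (D beats it: P:10>8 Q:11>8 R:6>5 S:8>7)
P1 drop C (A beats it: P:12>6 Q:8>7 R:2>0 S:5>0)
P2 drop R (P beats it: A:11>8 D:10>8)
P1→{A,D} P2→{P,Q,S}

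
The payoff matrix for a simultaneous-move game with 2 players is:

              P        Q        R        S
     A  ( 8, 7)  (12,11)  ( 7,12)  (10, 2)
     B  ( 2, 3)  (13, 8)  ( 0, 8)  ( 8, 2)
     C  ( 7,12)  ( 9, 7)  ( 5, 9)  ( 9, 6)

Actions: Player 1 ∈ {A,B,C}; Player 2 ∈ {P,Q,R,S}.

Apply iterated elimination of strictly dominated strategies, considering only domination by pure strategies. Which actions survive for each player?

P1 drop C (A beats it: P:8>7 Q:12>9 R:7>5 S:10>9)
P2 drop P (Q beats it: A:11>7 B:8>3)
P2 drop S (Q beats it: A:11>2 B:8>2)
P1→{A,B} P2→{Q,R}

Survivors P1:{A,B} P2:{Q,R}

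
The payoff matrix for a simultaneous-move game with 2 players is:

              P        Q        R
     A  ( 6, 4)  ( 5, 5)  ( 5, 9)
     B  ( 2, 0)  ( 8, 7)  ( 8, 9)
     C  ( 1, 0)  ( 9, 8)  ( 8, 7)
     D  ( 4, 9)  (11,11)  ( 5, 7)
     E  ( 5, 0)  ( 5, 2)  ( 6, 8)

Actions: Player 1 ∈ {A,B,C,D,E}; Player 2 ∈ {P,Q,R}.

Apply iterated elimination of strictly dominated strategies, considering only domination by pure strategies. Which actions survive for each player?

P2 drop P (Q beats it: A:5>4 B:7>0 C:8>0 D:11>9 E:2>0)
P1 drop A (B beats it: Q:8>5 R:8>5)
P1 drop E (B beats it: Q:8>5 R:8>6)
P1→{B,C,D} P2→{Q,R}

Survivors P1:{B,C,D} P2:{Q,R}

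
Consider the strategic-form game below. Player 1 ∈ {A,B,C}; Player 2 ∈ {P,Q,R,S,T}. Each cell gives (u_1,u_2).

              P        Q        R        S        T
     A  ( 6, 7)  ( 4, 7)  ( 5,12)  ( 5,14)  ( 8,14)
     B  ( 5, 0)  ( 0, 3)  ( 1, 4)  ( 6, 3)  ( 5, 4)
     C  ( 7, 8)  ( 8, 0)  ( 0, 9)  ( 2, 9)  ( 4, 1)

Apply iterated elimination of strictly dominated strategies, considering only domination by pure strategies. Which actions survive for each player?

P2 drop P (R beats it: A:12>7 B:4>0 C:9>8)
P2 drop Q (R beats it: A:12>7 B:4>3 C:9>0)
P1 drop C (A beats it: R:5>0 S:5>2 T:8>4)
P1→{A,B} P2→{R,S,T}

Remaining: P1:{A,B} P2:{R,S,T}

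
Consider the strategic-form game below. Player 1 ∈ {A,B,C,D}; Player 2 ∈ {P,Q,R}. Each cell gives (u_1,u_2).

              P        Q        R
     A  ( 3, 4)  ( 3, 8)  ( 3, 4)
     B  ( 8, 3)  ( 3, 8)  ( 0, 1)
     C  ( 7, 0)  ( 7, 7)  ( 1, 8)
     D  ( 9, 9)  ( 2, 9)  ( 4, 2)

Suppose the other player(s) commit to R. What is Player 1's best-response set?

BR_1 = {D}

u_1(A vs R) = 3
u_1(B vs R) = 0
u_1(C vs R) = 1
u_1(D vs R) = 4
max payoff 4 at {D}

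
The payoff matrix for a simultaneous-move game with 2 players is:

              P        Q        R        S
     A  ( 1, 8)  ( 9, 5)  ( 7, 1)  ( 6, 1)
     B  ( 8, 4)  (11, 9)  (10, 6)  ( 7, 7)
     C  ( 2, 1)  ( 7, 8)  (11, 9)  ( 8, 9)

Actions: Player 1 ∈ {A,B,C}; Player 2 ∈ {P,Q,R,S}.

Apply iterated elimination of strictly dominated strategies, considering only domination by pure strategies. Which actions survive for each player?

P1 drop A (B beats it: P:8>1 Q:11>9 R:10>7 S:7>6)
P2 drop P (Q beats it: B:9>4 C:8>1)
P1→{B,C} P2→{Q,R,S}

Survivors P1:{B,C} P2:{Q,R,S}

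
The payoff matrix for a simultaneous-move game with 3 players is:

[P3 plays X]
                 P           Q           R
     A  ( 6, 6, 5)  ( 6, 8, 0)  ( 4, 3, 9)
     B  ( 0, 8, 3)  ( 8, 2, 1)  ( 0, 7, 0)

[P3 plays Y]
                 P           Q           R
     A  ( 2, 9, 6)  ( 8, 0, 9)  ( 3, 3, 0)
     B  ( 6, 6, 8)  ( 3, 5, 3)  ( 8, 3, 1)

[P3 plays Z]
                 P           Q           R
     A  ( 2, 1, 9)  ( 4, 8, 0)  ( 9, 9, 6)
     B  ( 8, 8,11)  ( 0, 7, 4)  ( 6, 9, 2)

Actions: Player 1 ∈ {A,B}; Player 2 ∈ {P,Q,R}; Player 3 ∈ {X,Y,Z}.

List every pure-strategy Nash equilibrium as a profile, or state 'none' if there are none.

(A,P,X): not NE [P2→Q gives 8>6; P3→Z gives 9>5]
(A,P,Y): not NE [P1→B gives 6>2; P3→Z gives 9>6]
(A,P,Z): not NE [P1→B gives 8>2; P2→R gives 9>1]
(A,Q,X): not NE [P1→B gives 8>6; P3→Y gives 9>0]
(A,Q,Y): not NE [P2→P gives 9>0]
(A,Q,Z): not NE [P2→R gives 9>8; P3→Y gives 9>0]
(A,R,X): not NE [P2→Q gives 8>3]
(A,R,Y): not NE [P1→B gives 8>3; P2→P gives 9>3; P3→X gives 9>0]
(A,R,Z): not NE [P3→X gives 9>6]
(B,P,X): not NE [P1→A gives 6>0; P3→Z gives 11>3]
(B,P,Y): not NE [P3→Z gives 11>8]
(B,P,Z): not NE [P2→R gives 9>8]
(B,Q,X): not NE [P2→P gives 8>2; P3→Z gives 4>1]
(B,Q,Y): not NE [P1→A gives 8>3; P2→P gives 6>5; P3→Z gives 4>3]
(B,Q,Z): not NE [P1→A gives 4>0; P2→R gives 9>7]
(B,R,X): not NE [P1→A gives 4>0; P2→P gives 8>7; P3→Z gives 2>0]
(B,R,Y): not NE [P2→P gives 6>3; P3→Z gives 2>1]
(B,R,Z): not NE [P1→A gives 9>6]

PSNE: ∅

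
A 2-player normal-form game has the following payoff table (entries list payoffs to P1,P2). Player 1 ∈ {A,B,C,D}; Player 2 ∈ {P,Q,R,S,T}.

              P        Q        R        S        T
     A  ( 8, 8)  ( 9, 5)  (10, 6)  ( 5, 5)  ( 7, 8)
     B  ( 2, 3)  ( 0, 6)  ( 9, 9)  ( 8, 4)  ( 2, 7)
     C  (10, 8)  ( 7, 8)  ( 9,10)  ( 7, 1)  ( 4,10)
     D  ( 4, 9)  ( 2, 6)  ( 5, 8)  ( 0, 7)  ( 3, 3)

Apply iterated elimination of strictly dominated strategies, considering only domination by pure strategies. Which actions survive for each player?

P1 drop D (A beats it: P:8>4 Q:9>2 R:10>5 S:5>0 T:7>3)
P2 drop Q (R beats it: A:6>5 B:9>6 C:10>8)
P2 drop S (R beats it: A:6>5 B:9>4 C:10>1)
P1 drop B (A beats it: P:8>2 R:10>9 T:7>2)
P1→{A,C} P2→{P,R,T}

Survivors P1:{A,C} P2:{P,R,T}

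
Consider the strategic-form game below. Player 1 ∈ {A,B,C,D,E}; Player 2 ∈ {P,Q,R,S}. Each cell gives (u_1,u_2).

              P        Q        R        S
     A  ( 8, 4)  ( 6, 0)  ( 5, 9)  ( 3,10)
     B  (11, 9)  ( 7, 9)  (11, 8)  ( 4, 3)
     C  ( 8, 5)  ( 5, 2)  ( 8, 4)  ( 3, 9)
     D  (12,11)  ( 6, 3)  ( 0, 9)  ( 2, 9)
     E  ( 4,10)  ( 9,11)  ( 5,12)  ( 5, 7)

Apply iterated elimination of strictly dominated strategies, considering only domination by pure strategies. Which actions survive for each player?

P1 drop A (B beats it: P:11>8 Q:7>6 R:11>5 S:4>3)
P1 drop C (B beats it: P:11>8 Q:7>5 R:11>8 S:4>3)
P2 drop S (P beats it: B:9>3 D:11>9 E:10>7)
P1→{B,D,E} P2→{P,Q,R}

Remaining: P1:{B,D,E} P2:{P,Q,R}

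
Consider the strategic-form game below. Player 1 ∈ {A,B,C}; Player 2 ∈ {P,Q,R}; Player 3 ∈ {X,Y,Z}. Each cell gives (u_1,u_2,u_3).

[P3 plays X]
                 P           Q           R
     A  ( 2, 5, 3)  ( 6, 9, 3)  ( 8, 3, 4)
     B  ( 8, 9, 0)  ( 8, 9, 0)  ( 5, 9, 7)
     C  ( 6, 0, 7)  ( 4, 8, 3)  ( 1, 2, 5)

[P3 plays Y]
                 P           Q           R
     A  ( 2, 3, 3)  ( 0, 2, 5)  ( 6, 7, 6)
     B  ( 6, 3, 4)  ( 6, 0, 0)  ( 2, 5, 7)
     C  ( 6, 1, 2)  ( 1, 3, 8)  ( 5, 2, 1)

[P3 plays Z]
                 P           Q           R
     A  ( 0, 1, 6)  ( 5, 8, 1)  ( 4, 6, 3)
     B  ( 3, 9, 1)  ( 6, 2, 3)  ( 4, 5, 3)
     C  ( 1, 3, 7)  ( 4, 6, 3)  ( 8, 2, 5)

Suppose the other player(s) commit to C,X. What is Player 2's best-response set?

argmax u_2 = {Q}

u_2(P vs C,X) = 0
u_2(Q vs C,X) = 8
u_2(R vs C,X) = 2
max payoff 8 at {Q}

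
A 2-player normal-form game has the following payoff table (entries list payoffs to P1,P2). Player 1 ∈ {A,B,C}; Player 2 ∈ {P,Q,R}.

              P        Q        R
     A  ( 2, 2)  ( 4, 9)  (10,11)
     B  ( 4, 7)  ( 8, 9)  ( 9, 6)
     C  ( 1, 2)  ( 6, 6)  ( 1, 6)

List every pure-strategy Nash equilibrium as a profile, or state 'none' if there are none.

(A,P): not NE [P1→B gives 4>2; P2→R gives 11>2]
(A,Q): not NE [P1→B gives 8>4; P2→R gives 11>9]
(A,R): NE
(B,P): not NE [P2→Q gives 9>7]
(B,Q): NE
(B,R): not NE [P1→A gives 10>9; P2→Q gives 9>6]
(C,P): not NE [P1→B gives 4>1; P2→R gives 6>2]
(C,Q): not NE [P1→B gives 8>6]
(C,R): not NE [P1→A gives 10>1]

NE set: (A,R), (B,Q)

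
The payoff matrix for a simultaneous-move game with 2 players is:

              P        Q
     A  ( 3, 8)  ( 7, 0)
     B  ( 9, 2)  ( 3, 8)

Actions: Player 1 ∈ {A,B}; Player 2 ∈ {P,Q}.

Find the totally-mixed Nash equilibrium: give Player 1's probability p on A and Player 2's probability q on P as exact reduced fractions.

(p,q) = (3/7, 2/5)

P1 indiff ⇒ q·3+(1-q)·7 = q·9+(1-q)·3 ⇒ q(-6) = (1-q)(-4) ⇒ q = 2/5
P2 indiff ⇒ p·8+(1-p)·2 = p·0+(1-p)·8 ⇒ p(8) = (1-p)(6) ⇒ p = 3/7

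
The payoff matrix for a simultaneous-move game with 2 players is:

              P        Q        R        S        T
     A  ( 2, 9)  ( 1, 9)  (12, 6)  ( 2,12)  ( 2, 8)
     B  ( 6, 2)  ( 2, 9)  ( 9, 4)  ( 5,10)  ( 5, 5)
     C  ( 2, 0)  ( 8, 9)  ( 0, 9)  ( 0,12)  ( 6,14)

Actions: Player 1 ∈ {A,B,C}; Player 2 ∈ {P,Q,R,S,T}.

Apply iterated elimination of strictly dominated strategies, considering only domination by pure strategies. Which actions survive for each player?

P2 drop P (S beats it: A:12>9 B:10>2 C:12>0)
P2 drop Q (S beats it: A:12>9 B:10>9 C:12>9)
P2 drop R (S beats it: A:12>6 B:10>4 C:12>9)
P1 drop A (B beats it: S:5>2 T:5>2)
P1→{B,C} P2→{S,T}

IESDS → P1:{B,C} P2:{S,T}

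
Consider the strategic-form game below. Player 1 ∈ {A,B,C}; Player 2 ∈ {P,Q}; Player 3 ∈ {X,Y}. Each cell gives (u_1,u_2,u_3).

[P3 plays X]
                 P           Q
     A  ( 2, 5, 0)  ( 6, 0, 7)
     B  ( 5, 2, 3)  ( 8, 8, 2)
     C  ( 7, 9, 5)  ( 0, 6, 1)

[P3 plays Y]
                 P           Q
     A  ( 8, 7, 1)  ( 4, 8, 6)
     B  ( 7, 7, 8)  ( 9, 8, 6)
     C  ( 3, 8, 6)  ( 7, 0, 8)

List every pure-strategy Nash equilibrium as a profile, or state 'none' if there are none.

PSNE = {(B,Q,Y)}

(A,P,X): not NE [P1→C gives 7>2; P3→Y gives 1>0]
(A,P,Y): not NE [P2→Q gives 8>7]
(A,Q,X): not NE [P1→B gives 8>6; P2→P gives 5>0]
(A,Q,Y): not NE [P1→B gives 9>4; P3→X gives 7>6]
(B,P,X): not NE [P1→C gives 7>5; P2→Q gives 8>2; P3→Y gives 8>3]
(B,P,Y): not NE [P1→A gives 8>7; P2→Q gives 8>7]
(B,Q,X): not NE [P3→Y gives 6>2]
(B,Q,Y): NE
(C,P,X): not NE [P3→Y gives 6>5]
(C,P,Y): not NE [P1→A gives 8>3]
(C,Q,X): not NE [P1→B gives 8>0; P2→P gives 9>6; P3→Y gives 8>1]
(C,Q,Y): not NE [P1→B gives 9>7; P2→P gives 8>0]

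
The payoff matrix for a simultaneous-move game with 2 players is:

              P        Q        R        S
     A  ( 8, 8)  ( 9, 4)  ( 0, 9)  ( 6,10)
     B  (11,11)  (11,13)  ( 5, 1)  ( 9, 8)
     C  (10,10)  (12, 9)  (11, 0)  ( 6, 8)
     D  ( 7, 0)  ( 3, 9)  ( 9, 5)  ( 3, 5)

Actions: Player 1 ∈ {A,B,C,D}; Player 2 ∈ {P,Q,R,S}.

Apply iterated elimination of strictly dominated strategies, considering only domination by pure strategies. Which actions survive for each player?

Survivors P1:{B,C} P2:{P,Q}

P1 drop A (B beats it: P:11>8 Q:11>9 R:5>0 S:9>6)
P1 drop D (C beats it: P:10>7 Q:12>3 R:11>9 S:6>3)
P2 drop R (P beats it: B:11>1 C:10>0)
P2 drop S (P beats it: B:11>8 C:10>8)
P1→{B,C} P2→{P,Q}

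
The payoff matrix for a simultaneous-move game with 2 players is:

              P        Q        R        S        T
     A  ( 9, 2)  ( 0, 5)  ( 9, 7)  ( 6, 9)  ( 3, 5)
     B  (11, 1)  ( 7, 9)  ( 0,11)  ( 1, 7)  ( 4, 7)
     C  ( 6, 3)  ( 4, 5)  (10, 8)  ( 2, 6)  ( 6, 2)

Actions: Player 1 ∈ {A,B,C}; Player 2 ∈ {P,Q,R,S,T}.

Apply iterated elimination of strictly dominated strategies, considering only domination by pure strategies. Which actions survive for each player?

P2 drop P (Q beats it: A:5>2 B:9>1 C:5>3)
P2 drop Q (R beats it: A:7>5 B:11>9 C:8>5)
P1 drop B (C beats it: R:10>0 S:2>1 T:6>4)
P2 drop T (R beats it: A:7>5 C:8>2)
P1→{A,C} P2→{R,S}

IESDS → P1:{A,C} P2:{R,S}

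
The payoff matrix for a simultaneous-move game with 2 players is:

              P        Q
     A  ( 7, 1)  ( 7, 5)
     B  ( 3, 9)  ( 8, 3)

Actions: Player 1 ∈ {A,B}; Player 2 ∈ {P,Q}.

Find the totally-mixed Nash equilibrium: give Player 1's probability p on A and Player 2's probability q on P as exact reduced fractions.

P1 indiff ⇒ q·7+(1-q)·7 = q·3+(1-q)·8 ⇒ q(4) = (1-q)(1) ⇒ q = 1/5
P2 indiff ⇒ p·1+(1-p)·9 = p·5+(1-p)·3 ⇒ p(-4) = (1-p)(-6) ⇒ p = 3/5

P1 mixes 3/5 on A; P2 mixes 1/5 on P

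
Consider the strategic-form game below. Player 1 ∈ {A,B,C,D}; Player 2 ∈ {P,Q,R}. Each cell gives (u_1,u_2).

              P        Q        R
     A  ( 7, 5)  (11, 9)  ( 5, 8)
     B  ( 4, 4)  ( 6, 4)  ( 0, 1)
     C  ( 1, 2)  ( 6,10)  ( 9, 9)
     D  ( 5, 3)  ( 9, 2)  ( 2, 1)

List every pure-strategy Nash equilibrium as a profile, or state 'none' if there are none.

(A,P): not NE [P2→Q gives 9>5]
(A,Q): NE
(A,R): not NE [P1→C gives 9>5; P2→Q gives 9>8]
(B,P): not NE [P1→A gives 7>4]
(B,Q): not NE [P1→A gives 11>6]
(B,R): not NE [P1→C gives 9>0; P2→Q gives 4>1]
(C,P): not NE [P1→A gives 7>1; P2→Q gives 10>2]
(C,Q): not NE [P1→A gives 11>6]
(C,R): not NE [P2→Q gives 10>9]
(D,P): not NE [P1→A gives 7>5]
(D,Q): not NE [P1→A gives 11>9; P2→P gives 3>2]
(D,R): not NE [P1→C gives 9>2; P2→P gives 3>1]

PSNE = {(A,Q)}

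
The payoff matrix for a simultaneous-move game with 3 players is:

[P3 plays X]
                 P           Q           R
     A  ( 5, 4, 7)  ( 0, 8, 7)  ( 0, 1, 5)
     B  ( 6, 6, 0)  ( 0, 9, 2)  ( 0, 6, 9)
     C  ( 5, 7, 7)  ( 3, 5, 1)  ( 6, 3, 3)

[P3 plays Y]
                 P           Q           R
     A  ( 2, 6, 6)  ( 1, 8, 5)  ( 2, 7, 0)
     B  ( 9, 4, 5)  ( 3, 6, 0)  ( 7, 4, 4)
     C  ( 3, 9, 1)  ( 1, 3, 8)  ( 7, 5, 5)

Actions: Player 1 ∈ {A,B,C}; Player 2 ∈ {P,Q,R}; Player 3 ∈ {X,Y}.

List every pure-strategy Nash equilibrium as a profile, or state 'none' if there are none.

Equilibria: none

(A,P,X): not NE [P1→B gives 6>5; P2→Q gives 8>4]
(A,P,Y): not NE [P1→B gives 9>2; P2→Q gives 8>6; P3→X gives 7>6]
(A,Q,X): not NE [P1→C gives 3>0]
(A,Q,Y): not NE [P1→B gives 3>1; P3→X gives 7>5]
(A,R,X): not NE [P1→C gives 6>0; P2→Q gives 8>1]
(A,R,Y): not NE [P1→C gives 7>2; P2→Q gives 8>7; P3→X gives 5>0]
(B,P,X): not NE [P2→Q gives 9>6; P3→Y gives 5>0]
(B,P,Y): not NE [P2→Q gives 6>4]
(B,Q,X): not NE [P1→C gives 3>0]
(B,Q,Y): not NE [P3→X gives 2>0]
(B,R,X): not NE [P1→C gives 6>0; P2→Q gives 9>6]
(B,R,Y): not NE [P2→Q gives 6>4; P3→X gives 9>4]
(C,P,X): not NE [P1→B gives 6>5]
(C,P,Y): not NE [P1→B gives 9>3; P3→X gives 7>1]
(C,Q,X): not NE [P2→P gives 7>5; P3→Y gives 8>1]
(C,Q,Y): not NE [P1→B gives 3>1; P2→P gives 9>3]
(C,R,X): not NE [P2→P gives 7>3; P3→Y gives 5>3]
(C,R,Y): not NE [P2→P gives 9>5]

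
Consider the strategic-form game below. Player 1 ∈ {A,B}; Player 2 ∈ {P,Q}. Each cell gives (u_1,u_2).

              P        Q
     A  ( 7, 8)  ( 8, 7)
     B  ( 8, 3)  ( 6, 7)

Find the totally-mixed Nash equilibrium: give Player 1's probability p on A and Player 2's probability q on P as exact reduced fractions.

P1 indiff ⇒ q·7+(1-q)·8 = q·8+(1-q)·6 ⇒ q(-1) = (1-q)(-2) ⇒ q = 2/3
P2 indiff ⇒ p·8+(1-p)·3 = p·7+(1-p)·7 ⇒ p(1) = (1-p)(4) ⇒ p = 4/5

(p,q) = (4/5, 2/3)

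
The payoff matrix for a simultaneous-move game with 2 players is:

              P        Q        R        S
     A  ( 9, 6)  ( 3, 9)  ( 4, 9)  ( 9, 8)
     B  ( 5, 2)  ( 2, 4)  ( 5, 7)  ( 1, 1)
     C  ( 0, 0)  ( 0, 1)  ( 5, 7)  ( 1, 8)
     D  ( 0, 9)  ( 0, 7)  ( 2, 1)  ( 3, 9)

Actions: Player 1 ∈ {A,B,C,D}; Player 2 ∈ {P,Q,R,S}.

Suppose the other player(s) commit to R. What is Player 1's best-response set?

u_1(A vs R) = 4
u_1(B vs R) = 5
u_1(C vs R) = 5
u_1(D vs R) = 2
max payoff 5 at {B,C}

BR_1 = {B,C}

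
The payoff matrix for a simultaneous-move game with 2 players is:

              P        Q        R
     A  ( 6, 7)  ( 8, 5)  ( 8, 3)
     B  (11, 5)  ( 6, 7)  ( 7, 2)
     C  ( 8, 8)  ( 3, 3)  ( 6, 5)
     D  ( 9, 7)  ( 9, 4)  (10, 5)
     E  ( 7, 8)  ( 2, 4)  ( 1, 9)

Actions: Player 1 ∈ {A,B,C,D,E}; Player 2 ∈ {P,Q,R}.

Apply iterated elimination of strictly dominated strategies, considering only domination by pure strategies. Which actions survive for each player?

P1 drop A (D beats it: P:9>6 Q:9>8 R:10>8)
P1 drop C (B beats it: P:11>8 Q:6>3 R:7>6)
P1 drop E (B beats it: P:11>7 Q:6>2 R:7>1)
P2 drop R (P beats it: B:5>2 D:7>5)
P1→{B,D} P2→{P,Q}

Survivors P1:{B,D} P2:{P,Q}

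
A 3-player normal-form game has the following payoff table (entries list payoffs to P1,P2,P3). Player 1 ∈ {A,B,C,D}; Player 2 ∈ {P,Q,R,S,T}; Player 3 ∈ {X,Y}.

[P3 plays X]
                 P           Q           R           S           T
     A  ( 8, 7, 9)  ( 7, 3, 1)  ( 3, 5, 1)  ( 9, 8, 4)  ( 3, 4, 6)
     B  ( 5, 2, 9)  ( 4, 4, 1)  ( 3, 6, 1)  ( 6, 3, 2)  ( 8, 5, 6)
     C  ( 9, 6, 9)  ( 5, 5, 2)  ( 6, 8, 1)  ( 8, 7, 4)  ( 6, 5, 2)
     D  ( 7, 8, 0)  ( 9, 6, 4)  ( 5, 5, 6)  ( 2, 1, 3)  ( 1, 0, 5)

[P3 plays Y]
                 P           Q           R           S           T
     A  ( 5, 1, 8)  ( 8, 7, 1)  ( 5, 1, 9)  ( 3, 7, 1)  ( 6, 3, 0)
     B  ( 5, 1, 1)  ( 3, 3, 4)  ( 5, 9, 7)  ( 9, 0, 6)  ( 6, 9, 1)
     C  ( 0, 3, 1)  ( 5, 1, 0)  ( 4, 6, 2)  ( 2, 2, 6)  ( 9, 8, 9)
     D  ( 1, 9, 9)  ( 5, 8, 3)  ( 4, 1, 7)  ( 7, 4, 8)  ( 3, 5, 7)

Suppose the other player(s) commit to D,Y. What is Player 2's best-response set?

BR_2 = {P}

u_2(P vs D,Y) = 9
u_2(Q vs D,Y) = 8
u_2(R vs D,Y) = 1
u_2(S vs D,Y) = 4
u_2(T vs D,Y) = 5
max payoff 9 at {P}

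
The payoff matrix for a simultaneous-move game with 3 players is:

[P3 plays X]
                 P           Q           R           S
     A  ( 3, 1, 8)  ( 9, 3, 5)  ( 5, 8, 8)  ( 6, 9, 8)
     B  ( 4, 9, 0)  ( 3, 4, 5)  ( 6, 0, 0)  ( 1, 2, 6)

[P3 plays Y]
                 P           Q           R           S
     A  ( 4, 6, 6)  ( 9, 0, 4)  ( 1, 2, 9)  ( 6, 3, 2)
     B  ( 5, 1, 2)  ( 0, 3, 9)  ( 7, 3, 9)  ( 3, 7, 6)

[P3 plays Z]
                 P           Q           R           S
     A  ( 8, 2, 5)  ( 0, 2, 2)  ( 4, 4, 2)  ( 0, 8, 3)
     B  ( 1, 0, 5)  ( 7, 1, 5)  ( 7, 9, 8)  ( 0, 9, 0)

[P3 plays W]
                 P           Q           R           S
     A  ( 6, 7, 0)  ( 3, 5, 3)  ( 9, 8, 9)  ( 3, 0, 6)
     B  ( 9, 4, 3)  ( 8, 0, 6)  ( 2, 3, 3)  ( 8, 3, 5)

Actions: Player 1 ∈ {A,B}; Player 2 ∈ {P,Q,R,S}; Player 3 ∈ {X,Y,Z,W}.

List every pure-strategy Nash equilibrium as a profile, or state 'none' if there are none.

Nash profiles: (A,R,W), (A,S,X)

(A,P,X): not NE [P1→B gives 4>3; P2→S gives 9>1]
(A,P,Y): not NE [P1→B gives 5>4; P3→X gives 8>6]
(A,P,Z): not NE [P2→S gives 8>2; P3→X gives 8>5]
(A,P,W): not NE [P1→B gives 9>6; P2→R gives 8>7; P3→X gives 8>0]
(A,Q,X): not NE [P2→S gives 9>3]
(A,Q,Y): not NE [P2→P gives 6>0; P3→X gives 5>4]
(A,Q,Z): not NE [P1→B gives 7>0; P2→S gives 8>2; P3→X gives 5>2]
(A,Q,W): not NE [P1→B gives 8>3; P2→R gives 8>5; P3→X gives 5>3]
(A,R,X): not NE [P1→B gives 6>5; P2→S gives 9>8; P3→W gives 9>8]
(A,R,Y): not NE [P1→B gives 7>1; P2→P gives 6>2]
(A,R,Z): not NE [P1→B gives 7>4; P2→S gives 8>4; P3→W gives 9>2]
(A,R,W): NE
(A,S,X): NE
(A,S,Y): not NE [P2→P gives 6>3; P3→X gives 8>2]
(A,S,Z): not NE [P3→X gives 8>3]
(A,S,W): not NE [P1→B gives 8>3; P2→R gives 8>0; P3→X gives 8>6]
(B,P,X): not NE [P3→Z gives 5>0]
(B,P,Y): not NE [P2→S gives 7>1; P3→Z gives 5>2]
(B,P,Z): not NE [P1→A gives 8>1; P2→S gives 9>0]
(B,P,W): not NE [P3→Z gives 5>3]
(B,Q,X): not NE [P1→A gives 9>3; P2→P gives 9>4; P3→Y gives 9>5]
(B,Q,Y): not NE [P1→A gives 9>0; P2→S gives 7>3]
(B,Q,Z): not NE [P2→S gives 9>1; P3→Y gives 9>5]
(B,Q,W): not NE [P2→P gives 4>0; P3→Y gives 9>6]
(B,R,X): not NE [P2→P gives 9>0; P3→Y gives 9>0]
(B,R,Y): not NE [P2→S gives 7>3]
(B,R,Z): not NE [P3→Y gives 9>8]
(B,R,W): not NE [P1→A gives 9>2; P2→P gives 4>3; P3→Y gives 9>3]
(B,S,X): not NE [P1→A gives 6>1; P2→P gives 9>2]
(B,S,Y): not NE [P1→A gives 6>3]
(B,S,Z): not NE [P3→Y gives 6>0]
(B,S,W): not NE [P2→P gives 4>3; P3→Y gives 6>5]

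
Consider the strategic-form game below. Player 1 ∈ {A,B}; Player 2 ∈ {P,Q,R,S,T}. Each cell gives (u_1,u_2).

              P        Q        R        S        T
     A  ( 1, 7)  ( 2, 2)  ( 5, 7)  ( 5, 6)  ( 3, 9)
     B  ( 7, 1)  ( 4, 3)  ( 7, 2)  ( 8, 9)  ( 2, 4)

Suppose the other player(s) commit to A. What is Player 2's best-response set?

u_2(P vs A) = 7
u_2(Q vs A) = 2
u_2(R vs A) = 7
u_2(S vs A) = 6
u_2(T vs A) = 9
max payoff 9 at {T}

BR_2 = {T}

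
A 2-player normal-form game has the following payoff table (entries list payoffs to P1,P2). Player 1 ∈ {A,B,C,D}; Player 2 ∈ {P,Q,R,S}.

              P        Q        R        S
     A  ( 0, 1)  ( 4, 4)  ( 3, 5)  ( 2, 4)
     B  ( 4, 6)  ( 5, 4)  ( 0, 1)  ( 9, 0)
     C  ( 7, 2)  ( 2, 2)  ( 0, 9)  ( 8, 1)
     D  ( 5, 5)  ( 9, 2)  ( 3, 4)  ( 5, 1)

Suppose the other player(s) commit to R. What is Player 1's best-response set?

BR_1 = {A,D}

u_1(A vs R) = 3
u_1(B vs R) = 0
u_1(C vs R) = 0
u_1(D vs R) = 3
max payoff 3 at {A,D}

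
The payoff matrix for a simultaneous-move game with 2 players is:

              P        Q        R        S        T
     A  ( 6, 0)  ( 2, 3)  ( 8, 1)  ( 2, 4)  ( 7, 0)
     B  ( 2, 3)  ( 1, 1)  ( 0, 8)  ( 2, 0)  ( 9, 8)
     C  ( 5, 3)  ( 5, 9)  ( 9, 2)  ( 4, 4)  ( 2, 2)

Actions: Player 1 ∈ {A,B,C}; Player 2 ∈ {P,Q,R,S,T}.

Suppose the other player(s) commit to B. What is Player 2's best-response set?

u_2(P vs B) = 3
u_2(Q vs B) = 1
u_2(R vs B) = 8
u_2(S vs B) = 0
u_2(T vs B) = 8
max payoff 8 at {R,T}

argmax u_2 = {R,T}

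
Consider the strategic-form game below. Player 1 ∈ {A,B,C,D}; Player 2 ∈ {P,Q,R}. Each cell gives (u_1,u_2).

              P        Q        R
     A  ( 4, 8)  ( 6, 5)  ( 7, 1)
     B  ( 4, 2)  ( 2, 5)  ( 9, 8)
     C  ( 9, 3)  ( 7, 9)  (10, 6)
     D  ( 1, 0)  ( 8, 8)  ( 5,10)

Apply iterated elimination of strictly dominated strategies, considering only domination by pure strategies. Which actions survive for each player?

P1 drop A (C beats it: P:9>4 Q:7>6 R:10>7)
P1 drop B (C beats it: P:9>4 Q:7>2 R:10>9)
P2 drop P (Q beats it: C:9>3 D:8>0)
P1→{C,D} P2→{Q,R}

IESDS → P1:{C,D} P2:{Q,R}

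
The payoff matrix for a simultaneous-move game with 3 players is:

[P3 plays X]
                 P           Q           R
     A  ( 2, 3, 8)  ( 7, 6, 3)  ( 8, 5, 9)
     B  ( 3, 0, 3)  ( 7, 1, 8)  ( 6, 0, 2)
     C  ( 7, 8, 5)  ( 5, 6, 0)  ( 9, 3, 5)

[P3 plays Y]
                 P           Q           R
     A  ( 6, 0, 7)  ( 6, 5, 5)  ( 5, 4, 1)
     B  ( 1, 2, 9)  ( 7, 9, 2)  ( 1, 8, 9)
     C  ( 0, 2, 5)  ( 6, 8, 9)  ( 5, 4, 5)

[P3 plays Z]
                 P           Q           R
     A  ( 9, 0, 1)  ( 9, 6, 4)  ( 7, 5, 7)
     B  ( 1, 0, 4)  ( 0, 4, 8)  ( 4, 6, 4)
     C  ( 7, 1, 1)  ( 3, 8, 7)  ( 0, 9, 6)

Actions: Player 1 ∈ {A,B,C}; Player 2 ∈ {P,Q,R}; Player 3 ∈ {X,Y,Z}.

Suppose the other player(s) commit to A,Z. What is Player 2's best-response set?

u_2(P vs A,Z) = 0
u_2(Q vs A,Z) = 6
u_2(R vs A,Z) = 5
max payoff 6 at {Q}

BR_2 = {Q}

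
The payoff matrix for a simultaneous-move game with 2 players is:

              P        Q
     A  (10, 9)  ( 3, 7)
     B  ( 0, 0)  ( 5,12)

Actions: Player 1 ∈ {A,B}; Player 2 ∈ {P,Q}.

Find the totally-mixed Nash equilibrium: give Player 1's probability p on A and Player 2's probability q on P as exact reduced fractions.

P1 mixes 6/7 on A; P2 mixes 1/6 on P

P1 indiff ⇒ q·10+(1-q)·3 = q·0+(1-q)·5 ⇒ q(10) = (1-q)(2) ⇒ q = 1/6
P2 indiff ⇒ p·9+(1-p)·0 = p·7+(1-p)·12 ⇒ p(2) = (1-p)(12) ⇒ p = 6/7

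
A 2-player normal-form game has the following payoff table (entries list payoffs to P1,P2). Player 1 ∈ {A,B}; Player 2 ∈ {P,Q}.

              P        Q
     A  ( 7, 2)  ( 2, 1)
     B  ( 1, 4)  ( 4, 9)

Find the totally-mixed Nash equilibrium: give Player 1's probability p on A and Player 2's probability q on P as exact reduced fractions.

p=5/6, q=1/4

P1 indiff ⇒ q·7+(1-q)·2 = q·1+(1-q)·4 ⇒ q(6) = (1-q)(2) ⇒ q = 1/4
P2 indiff ⇒ p·2+(1-p)·4 = p·1+(1-p)·9 ⇒ p(1) = (1-p)(5) ⇒ p = 5/6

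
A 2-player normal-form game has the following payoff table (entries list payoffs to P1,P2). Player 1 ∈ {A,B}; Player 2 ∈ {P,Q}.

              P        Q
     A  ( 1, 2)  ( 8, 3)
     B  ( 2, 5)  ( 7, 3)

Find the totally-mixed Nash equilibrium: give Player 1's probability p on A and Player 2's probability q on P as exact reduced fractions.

(p,q) = (2/3, 1/2)

P1 indiff ⇒ q·1+(1-q)·8 = q·2+(1-q)·7 ⇒ q(-1) = (1-q)(-1) ⇒ q = 1/2
P2 indiff ⇒ p·2+(1-p)·5 = p·3+(1-p)·3 ⇒ p(-1) = (1-p)(-2) ⇒ p = 2/3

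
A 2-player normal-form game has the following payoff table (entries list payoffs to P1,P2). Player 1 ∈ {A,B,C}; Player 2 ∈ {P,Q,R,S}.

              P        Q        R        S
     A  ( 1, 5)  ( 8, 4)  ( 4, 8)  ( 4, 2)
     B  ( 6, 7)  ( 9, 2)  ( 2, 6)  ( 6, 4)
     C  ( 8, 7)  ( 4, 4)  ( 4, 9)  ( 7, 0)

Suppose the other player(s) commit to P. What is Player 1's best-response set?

P1 best: {C}

u_1(A vs P) = 1
u_1(B vs P) = 6
u_1(C vs P) = 8
max payoff 8 at {C}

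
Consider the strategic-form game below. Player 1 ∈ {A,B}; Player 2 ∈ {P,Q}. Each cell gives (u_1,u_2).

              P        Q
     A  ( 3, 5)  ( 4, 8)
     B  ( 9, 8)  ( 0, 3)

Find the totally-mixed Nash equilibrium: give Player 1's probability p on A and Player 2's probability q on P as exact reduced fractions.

P1 indiff ⇒ q·3+(1-q)·4 = q·9+(1-q)·0 ⇒ q(-6) = (1-q)(-4) ⇒ q = 2/5
P2 indiff ⇒ p·5+(1-p)·8 = p·8+(1-p)·3 ⇒ p(-3) = (1-p)(-5) ⇒ p = 5/8

(p,q) = (5/8, 2/5)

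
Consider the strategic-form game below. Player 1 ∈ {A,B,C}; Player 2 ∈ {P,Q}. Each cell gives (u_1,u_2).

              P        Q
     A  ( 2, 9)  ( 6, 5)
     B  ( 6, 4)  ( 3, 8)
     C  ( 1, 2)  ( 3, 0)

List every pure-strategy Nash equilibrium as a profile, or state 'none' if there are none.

(A,P): not NE [P1→B gives 6>2]
(A,Q): not NE [P2→P gives 9>5]
(B,P): not NE [P2→Q gives 8>4]
(B,Q): not NE [P1→A gives 6>3]
(C,P): not NE [P1→B gives 6>1]
(C,Q): not NE [P1→A gives 6>3; P2→P gives 2>0]

Equilibria: none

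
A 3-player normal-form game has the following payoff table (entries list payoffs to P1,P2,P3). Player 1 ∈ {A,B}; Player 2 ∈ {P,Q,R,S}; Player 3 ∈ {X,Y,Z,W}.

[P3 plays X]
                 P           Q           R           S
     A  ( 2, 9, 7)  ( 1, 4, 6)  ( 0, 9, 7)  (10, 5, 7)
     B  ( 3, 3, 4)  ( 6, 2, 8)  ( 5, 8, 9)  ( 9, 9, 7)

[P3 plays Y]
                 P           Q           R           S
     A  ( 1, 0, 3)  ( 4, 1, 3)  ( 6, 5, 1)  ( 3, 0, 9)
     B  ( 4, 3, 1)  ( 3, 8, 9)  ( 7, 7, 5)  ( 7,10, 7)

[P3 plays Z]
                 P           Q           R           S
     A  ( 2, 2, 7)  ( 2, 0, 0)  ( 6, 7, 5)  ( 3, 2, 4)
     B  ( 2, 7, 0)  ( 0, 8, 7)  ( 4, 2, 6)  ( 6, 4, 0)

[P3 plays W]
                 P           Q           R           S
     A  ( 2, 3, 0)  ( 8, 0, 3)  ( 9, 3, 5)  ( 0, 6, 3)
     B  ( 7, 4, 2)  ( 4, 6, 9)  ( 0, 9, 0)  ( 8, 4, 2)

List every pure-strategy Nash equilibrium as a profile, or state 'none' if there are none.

NE set: (B,S,Y)

(A,P,X): not NE [P1→B gives 3>2]
(A,P,Y): not NE [P1→B gives 4>1; P2→R gives 5>0; P3→Z gives 7>3]
(A,P,Z): not NE [P2→R gives 7>2]
(A,P,W): not NE [P1→B gives 7>2; P2→S gives 6>3; P3→Z gives 7>0]
(A,Q,X): not NE [P1→B gives 6>1; P2→R gives 9>4]
(A,Q,Y): not NE [P2→R gives 5>1; P3→X gives 6>3]
(A,Q,Z): not NE [P2→R gives 7>0; P3→X gives 6>0]
(A,Q,W): not NE [P2→S gives 6>0; P3→X gives 6>3]
(A,R,X): not NE [P1→B gives 5>0]
(A,R,Y): not NE [P1→B gives 7>6; P3→X gives 7>1]
(A,R,Z): not NE [P3→X gives 7>5]
(A,R,W): not NE [P2→S gives 6>3; P3→X gives 7>5]
(A,S,X): not NE [P2→R gives 9>5; P3→Y gives 9>7]
(A,S,Y): not NE [P1→B gives 7>3; P2→R gives 5>0]
(A,S,Z): not NE [P1→B gives 6>3; P2→R gives 7>2; P3→Y gives 9>4]
(A,S,W): not NE [P1→B gives 8>0; P3→Y gives 9>3]
(B,P,X): not NE [P2→S gives 9>3]
(B,P,Y): not NE [P2→S gives 10>3; P3→X gives 4>1]
(B,P,Z): not NE [P2→Q gives 8>7; P3→X gives 4>0]
(B,P,W): not NE [P2→R gives 9>4; P3→X gives 4>2]
(B,Q,X): not NE [P2→S gives 9>2; P3→W gives 9>8]
(B,Q,Y): not NE [P1→A gives 4>3; P2→S gives 10>8]
(B,Q,Z): not NE [P1→A gives 2>0; P3→W gives 9>7]
(B,Q,W): not NE [P1→A gives 8>4; P2→R gives 9>6]
(B,R,X): not NE [P2→S gives 9>8]
(B,R,Y): not NE [P2→S gives 10>7; P3→X gives 9>5]
(B,R,Z): not NE [P1→A gives 6>4; P2→Q gives 8>2; P3→X gives 9>6]
(B,R,W): not NE [P1→A gives 9>0; P3→X gives 9>0]
(B,S,X): not NE [P1→A gives 10>9]
(B,S,Y): NE
(B,S,Z): not NE [P2→Q gives 8>4; P3→Y gives 7>0]
(B,S,W): not NE [P2→R gives 9>4; P3→Y gives 7>2]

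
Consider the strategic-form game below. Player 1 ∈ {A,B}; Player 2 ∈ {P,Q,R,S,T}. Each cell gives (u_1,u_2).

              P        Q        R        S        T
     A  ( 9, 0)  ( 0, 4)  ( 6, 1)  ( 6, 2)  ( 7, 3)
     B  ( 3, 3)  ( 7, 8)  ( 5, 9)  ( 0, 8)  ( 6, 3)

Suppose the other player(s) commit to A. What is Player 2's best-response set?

P2 best: {Q}

u_2(P vs A) = 0
u_2(Q vs A) = 4
u_2(R vs A) = 1
u_2(S vs A) = 2
u_2(T vs A) = 3
max payoff 4 at {Q}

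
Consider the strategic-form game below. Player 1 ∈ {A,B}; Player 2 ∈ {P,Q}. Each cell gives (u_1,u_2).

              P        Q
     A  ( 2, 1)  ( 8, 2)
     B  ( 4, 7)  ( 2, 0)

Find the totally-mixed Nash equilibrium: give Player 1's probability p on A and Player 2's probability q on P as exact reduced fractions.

P1 mixes 7/8 on A; P2 mixes 3/4 on P

P1 indiff ⇒ q·2+(1-q)·8 = q·4+(1-q)·2 ⇒ q(-2) = (1-q)(-6) ⇒ q = 3/4
P2 indiff ⇒ p·1+(1-p)·7 = p·2+(1-p)·0 ⇒ p(-1) = (1-p)(-7) ⇒ p = 7/8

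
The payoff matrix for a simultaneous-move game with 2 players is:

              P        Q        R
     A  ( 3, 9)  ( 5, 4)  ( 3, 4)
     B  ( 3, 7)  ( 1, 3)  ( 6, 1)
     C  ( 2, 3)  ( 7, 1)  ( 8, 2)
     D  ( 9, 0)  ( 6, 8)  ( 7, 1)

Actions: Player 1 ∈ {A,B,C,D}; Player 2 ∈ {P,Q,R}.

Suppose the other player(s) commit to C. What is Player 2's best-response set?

u_2(P vs C) = 3
u_2(Q vs C) = 1
u_2(R vs C) = 2
max payoff 3 at {P}

argmax u_2 = {P}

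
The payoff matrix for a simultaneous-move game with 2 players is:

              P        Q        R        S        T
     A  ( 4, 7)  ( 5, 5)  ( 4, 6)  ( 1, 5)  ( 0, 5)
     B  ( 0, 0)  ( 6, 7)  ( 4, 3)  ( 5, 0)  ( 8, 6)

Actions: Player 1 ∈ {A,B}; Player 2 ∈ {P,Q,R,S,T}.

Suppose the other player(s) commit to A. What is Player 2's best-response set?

u_2(P vs A) = 7
u_2(Q vs A) = 5
u_2(R vs A) = 6
u_2(S vs A) = 5
u_2(T vs A) = 5
max payoff 7 at {P}

argmax u_2 = {P}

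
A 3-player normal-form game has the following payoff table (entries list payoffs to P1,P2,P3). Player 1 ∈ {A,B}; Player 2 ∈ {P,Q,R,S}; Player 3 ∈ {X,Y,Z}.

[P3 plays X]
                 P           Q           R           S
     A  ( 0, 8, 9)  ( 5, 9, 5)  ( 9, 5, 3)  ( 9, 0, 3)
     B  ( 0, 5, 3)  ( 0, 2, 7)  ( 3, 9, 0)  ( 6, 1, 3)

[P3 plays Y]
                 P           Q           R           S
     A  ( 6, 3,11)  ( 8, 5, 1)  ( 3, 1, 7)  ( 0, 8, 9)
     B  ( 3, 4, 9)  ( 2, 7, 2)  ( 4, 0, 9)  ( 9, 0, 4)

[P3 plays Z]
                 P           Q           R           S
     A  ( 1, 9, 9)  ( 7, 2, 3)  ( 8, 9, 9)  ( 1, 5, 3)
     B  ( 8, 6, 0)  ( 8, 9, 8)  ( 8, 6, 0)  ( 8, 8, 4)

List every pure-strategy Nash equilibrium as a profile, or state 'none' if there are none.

PSNE = {(A,Q,X), (A,R,Z), (B,Q,Z)}

(A,P,X): not NE [P2→Q gives 9>8; P3→Y gives 11>9]
(A,P,Y): not NE [P2→S gives 8>3]
(A,P,Z): not NE [P1→B gives 8>1; P3→Y gives 11>9]
(A,Q,X): NE
(A,Q,Y): not NE [P2→S gives 8>5; P3→X gives 5>1]
(A,Q,Z): not NE [P1→B gives 8>7; P2→R gives 9>2; P3→X gives 5>3]
(A,R,X): not NE [P2→Q gives 9>5; P3→Z gives 9>3]
(A,R,Y): not NE [P1→B gives 4>3; P2→S gives 8>1; P3→Z gives 9>7]
(A,R,Z): NE
(A,S,X): not NE [P2→Q gives 9>0; P3→Y gives 9>3]
(A,S,Y): not NE [P1→B gives 9>0]
(A,S,Z): not NE [P1→B gives 8>1; P2→R gives 9>5; P3→Y gives 9>3]
(B,P,X): not NE [P2→R gives 9>5; P3→Y gives 9>3]
(B,P,Y): not NE [P1→A gives 6>3; P2→Q gives 7>4]
(B,P,Z): not NE [P2→Q gives 9>6; P3→Y gives 9>0]
(B,Q,X): not NE [P1→A gives 5>0; P2→R gives 9>2; P3→Z gives 8>7]
(B,Q,Y): not NE [P1→A gives 8>2; P3→Z gives 8>2]
(B,Q,Z): NE
(B,R,X): not NE [P1→A gives 9>3; P3→Y gives 9>0]
(B,R,Y): not NE [P2→Q gives 7>0]
(B,R,Z): not NE [P2→Q gives 9>6; P3→Y gives 9>0]
(B,S,X): not NE [P1→A gives 9>6; P2→R gives 9>1; P3→Z gives 4>3]
(B,S,Y): not NE [P2→Q gives 7>0]
(B,S,Z): not NE [P2→Q gives 9>8]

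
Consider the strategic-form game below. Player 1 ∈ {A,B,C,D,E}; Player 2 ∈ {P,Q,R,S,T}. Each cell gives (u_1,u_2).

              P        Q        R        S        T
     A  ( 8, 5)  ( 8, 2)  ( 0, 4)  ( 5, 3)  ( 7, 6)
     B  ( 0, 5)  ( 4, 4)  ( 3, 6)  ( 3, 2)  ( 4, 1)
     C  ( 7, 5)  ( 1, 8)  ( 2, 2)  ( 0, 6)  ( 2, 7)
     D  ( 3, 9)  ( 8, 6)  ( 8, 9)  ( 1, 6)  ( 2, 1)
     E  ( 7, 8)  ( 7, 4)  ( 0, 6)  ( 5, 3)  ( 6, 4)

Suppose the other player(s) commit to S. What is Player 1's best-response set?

u_1(A vs S) = 5
u_1(B vs S) = 3
u_1(C vs S) = 0
u_1(D vs S) = 1
u_1(E vs S) = 5
max payoff 5 at {A,E}

BR_1 = {A,E}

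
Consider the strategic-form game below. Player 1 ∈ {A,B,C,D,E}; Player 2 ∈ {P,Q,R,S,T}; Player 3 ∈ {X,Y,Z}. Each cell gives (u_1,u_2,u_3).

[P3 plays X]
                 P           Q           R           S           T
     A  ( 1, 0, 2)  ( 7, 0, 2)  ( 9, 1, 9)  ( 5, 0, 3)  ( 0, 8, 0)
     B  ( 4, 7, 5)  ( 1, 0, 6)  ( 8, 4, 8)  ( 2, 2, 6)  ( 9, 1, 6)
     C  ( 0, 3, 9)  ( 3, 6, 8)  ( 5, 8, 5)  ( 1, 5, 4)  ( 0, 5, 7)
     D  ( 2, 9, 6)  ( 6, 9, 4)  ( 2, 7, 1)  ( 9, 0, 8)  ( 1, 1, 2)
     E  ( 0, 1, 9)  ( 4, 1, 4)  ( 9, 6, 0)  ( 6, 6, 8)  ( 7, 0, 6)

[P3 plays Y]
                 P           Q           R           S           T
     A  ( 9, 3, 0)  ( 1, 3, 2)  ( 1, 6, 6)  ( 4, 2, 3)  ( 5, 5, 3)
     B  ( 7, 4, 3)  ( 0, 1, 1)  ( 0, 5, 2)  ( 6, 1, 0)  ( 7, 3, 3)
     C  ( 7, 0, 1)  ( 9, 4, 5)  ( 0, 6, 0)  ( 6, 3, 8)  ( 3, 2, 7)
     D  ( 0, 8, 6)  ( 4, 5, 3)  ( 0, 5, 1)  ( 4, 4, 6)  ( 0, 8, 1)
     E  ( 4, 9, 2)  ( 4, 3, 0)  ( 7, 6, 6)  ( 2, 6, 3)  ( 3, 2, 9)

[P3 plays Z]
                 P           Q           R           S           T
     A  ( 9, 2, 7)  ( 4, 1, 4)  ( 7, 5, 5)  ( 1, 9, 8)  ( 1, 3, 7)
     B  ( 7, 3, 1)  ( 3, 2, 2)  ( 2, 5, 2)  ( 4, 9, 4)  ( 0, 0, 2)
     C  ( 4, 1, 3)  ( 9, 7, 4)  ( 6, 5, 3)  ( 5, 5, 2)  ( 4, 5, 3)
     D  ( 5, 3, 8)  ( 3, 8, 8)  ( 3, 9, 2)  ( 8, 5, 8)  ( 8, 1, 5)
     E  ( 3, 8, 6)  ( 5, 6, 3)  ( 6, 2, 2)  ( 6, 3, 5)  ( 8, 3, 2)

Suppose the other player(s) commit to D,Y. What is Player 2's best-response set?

u_2(P vs D,Y) = 8
u_2(Q vs D,Y) = 5
u_2(R vs D,Y) = 5
u_2(S vs D,Y) = 4
u_2(T vs D,Y) = 8
max payoff 8 at {P,T}

argmax u_2 = {P,T}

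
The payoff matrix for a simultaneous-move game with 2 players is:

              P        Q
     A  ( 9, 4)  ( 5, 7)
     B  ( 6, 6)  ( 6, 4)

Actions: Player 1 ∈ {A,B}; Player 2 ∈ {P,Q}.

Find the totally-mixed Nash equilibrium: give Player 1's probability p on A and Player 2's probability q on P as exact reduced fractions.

P1 indiff ⇒ q·9+(1-q)·5 = q·6+(1-q)·6 ⇒ q(3) = (1-q)(1) ⇒ q = 1/4
P2 indiff ⇒ p·4+(1-p)·6 = p·7+(1-p)·4 ⇒ p(-3) = (1-p)(-2) ⇒ p = 2/5

(p,q) = (2/5, 1/4)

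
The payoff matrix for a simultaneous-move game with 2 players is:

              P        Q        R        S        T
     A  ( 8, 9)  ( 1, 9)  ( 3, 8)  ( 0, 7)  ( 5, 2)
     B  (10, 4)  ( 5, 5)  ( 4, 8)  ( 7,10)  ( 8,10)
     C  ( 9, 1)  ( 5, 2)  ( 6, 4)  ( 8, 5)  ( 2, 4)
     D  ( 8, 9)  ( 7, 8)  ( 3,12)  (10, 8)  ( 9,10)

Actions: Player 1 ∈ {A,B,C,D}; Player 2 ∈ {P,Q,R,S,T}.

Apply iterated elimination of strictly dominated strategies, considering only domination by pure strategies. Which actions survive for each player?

P1 drop A (B beats it: P:10>8 Q:5>1 R:4>3 S:7>0 T:8>5)
P2 drop P (R beats it: B:8>4 C:4>1 D:12>9)
P2 drop Q (R beats it: B:8>5 C:4>2 D:12>8)
P1→{B,C,D} P2→{R,S,T}

Remaining: P1:{B,C,D} P2:{R,S,T}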